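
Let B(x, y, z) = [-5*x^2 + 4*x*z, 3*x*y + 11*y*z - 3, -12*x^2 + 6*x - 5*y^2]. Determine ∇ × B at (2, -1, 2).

(21, 50, -3)

(∇×B)₁ = ∂B₃/∂y − ∂B₂/∂z = -21*y
(∇×B)₂ = ∂B₁/∂z − ∂B₃/∂x = 28*x - 6
(∇×B)₃ = ∂B₂/∂x − ∂B₁/∂y = 3*y
∇×B = (-21*y, 28*x - 6, 3*y)
At (2, -1, 2): (21, 50, -3).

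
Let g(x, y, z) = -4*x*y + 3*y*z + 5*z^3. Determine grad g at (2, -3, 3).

∂g/∂x = -4*y
∂g/∂y = -4*x + 3*z
∂g/∂z = 3*y + 15*z^2
∇g = (-4*y, -4*x + 3*z, 3*y + 15*z^2)
At (2, -3, 3): (12, 1, 126).

(12, 1, 126)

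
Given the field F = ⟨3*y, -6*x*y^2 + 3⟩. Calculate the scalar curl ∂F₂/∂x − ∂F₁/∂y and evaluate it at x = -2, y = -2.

∂F₂/∂x = -6*y^2
∂F₁/∂y = 3
Scalar curl = -6*y^2 - 3
At (-2, -2): -27.

-27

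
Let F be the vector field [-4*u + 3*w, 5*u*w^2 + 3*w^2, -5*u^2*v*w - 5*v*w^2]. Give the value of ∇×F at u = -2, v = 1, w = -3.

(∇×F)₁ = ∂F₃/∂v − ∂F₂/∂w = -5*u^2*w - 10*u*w - 5*w^2 - 6*w
(∇×F)₂ = ∂F₁/∂w − ∂F₃/∂u = 10*u*v*w + 3
(∇×F)₃ = ∂F₂/∂u − ∂F₁/∂v = 5*w^2
∇×F = (-5*u^2*w - 10*u*w - 5*w^2 - 6*w, 10*u*v*w + 3, 5*w^2)
At (-2, 1, -3): (-27, 63, 45).

(-27, 63, 45)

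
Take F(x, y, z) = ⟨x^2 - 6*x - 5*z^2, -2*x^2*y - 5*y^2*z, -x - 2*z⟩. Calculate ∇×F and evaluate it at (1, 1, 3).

(∇×F)₁ = ∂F₃/∂y − ∂F₂/∂z = 5*y^2
(∇×F)₂ = ∂F₁/∂z − ∂F₃/∂x = -10*z + 1
(∇×F)₃ = ∂F₂/∂x − ∂F₁/∂y = -4*x*y
∇×F = (5*y^2, -10*z + 1, -4*x*y)
At (1, 1, 3): (5, -29, -4).

(5, -29, -4)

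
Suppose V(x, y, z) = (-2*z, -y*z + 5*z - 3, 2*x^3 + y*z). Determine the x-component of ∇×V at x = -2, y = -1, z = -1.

-7

(∇×V)_1 = ∂V₃/∂y − ∂V₂/∂z
= z − (-y + 5)
= y + z - 5
At (-2, -1, -1): -7.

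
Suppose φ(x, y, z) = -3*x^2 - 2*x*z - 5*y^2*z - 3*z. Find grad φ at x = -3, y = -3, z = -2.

(22, -60, -42)

∂φ/∂x = -6*x - 2*z
∂φ/∂y = -10*y*z
∂φ/∂z = -2*x - 5*y^2 - 3
∇φ = (-6*x - 2*z, -10*y*z, -2*x - 5*y^2 - 3)
At (-3, -3, -2): (22, -60, -42).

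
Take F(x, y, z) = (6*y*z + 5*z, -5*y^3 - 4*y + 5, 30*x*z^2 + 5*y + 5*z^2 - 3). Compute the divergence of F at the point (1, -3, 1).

∂F₁/∂x = 0
∂F₂/∂y = -15*y^2 - 4
∂F₃/∂z = 60*x*z + 10*z
∇·F = 60*x*z - 15*y^2 + 10*z - 4
At (1, -3, 1): -69.

-69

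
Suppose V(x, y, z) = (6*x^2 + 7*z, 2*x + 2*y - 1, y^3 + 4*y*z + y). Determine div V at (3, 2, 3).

46

∂V₁/∂x = 12*x
∂V₂/∂y = 2
∂V₃/∂z = 4*y
∇·V = 12*x + 4*y + 2
At (3, 2, 3): 46.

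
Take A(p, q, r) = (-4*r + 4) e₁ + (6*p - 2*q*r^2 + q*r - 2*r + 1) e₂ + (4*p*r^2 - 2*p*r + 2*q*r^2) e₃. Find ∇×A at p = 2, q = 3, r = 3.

(53, -34, 6)

(∇×A)₁ = ∂A₃/∂q − ∂A₂/∂r = 4*q*r - q + 2*r^2 + 2
(∇×A)₂ = ∂A₁/∂r − ∂A₃/∂p = -4*r^2 + 2*r - 4
(∇×A)₃ = ∂A₂/∂p − ∂A₁/∂q = 6
∇×A = (4*q*r - q + 2*r^2 + 2, -4*r^2 + 2*r - 4, 6)
At (2, 3, 3): (53, -34, 6).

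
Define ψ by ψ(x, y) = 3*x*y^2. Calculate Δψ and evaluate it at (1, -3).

∂²ψ/∂x² = 0
∂²ψ/∂y² = 6*x
∇²ψ = 6*x
At (1, -3): 6.

6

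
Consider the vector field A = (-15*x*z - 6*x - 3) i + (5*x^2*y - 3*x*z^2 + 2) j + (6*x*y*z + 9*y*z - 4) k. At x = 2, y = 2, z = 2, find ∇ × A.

(∇×A)₁ = ∂A₃/∂y − ∂A₂/∂z = 12*x*z + 9*z
(∇×A)₂ = ∂A₁/∂z − ∂A₃/∂x = -15*x - 6*y*z
(∇×A)₃ = ∂A₂/∂x − ∂A₁/∂y = 10*x*y - 3*z^2
∇×A = (12*x*z + 9*z, -15*x - 6*y*z, 10*x*y - 3*z^2)
At (2, 2, 2): (66, -54, 28).

(66, -54, 28)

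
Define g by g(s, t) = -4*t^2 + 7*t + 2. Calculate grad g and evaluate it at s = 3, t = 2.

∂g/∂s = 0
∂g/∂t = -8*t + 7
∇g = (0, -8*t + 7)
At (3, 2): (0, -9).

(0, -9)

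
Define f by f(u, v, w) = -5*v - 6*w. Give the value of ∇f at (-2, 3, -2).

∂f/∂u = 0
∂f/∂v = -5
∂f/∂w = -6
∇f = (0, -5, -6)
At (-2, 3, -2): (0, -5, -6).

(0, -5, -6)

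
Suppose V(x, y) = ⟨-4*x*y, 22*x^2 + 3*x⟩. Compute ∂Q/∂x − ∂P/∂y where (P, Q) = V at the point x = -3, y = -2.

∂V₂/∂x = 44*x + 3
∂V₁/∂y = -4*x
Scalar curl = 48*x + 3
At (-3, -2): -141.

-141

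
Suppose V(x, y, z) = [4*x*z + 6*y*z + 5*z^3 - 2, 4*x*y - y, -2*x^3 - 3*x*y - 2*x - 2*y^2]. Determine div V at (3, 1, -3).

-1

∂V₁/∂x = 4*z
∂V₂/∂y = 4*x - 1
∂V₃/∂z = 0
∇·V = 4*x + 4*z - 1
At (3, 1, -3): -1.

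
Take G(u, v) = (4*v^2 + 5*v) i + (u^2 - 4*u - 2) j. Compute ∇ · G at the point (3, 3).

0

∂G₁/∂u = 0
∂G₂/∂v = 0
∇·G = 0
At (3, 3): 0.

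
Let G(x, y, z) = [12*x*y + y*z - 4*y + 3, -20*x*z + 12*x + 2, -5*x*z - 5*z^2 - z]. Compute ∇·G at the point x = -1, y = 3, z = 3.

10

∂G₁/∂x = 12*y
∂G₂/∂y = 0
∂G₃/∂z = -5*x - 10*z - 1
∇·G = -5*x + 12*y - 10*z - 1
At (-1, 3, 3): 10.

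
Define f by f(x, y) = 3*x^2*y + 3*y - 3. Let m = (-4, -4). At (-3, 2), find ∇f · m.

24

∂f/∂x = 6*x*y
∂f/∂y = 3*x^2 + 3
∇f at (-3, 2) = (-36, 30)
∇f · m = (-36)(-4) + (30)(-4) = 24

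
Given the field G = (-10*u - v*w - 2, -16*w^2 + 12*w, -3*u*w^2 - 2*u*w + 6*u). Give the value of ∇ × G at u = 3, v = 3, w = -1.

(-44, -8, -1)

(∇×G)₁ = ∂G₃/∂v − ∂G₂/∂w = 32*w - 12
(∇×G)₂ = ∂G₁/∂w − ∂G₃/∂u = -v + 3*w^2 + 2*w - 6
(∇×G)₃ = ∂G₂/∂u − ∂G₁/∂v = w
∇×G = (32*w - 12, -v + 3*w^2 + 2*w - 6, w)
At (3, 3, -1): (-44, -8, -1).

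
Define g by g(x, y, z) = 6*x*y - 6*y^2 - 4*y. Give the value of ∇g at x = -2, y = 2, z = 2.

∂g/∂x = 6*y
∂g/∂y = 6*x - 12*y - 4
∂g/∂z = 0
∇g = (6*y, 6*x - 12*y - 4, 0)
At (-2, 2, 2): (12, -40, 0).

(12, -40, 0)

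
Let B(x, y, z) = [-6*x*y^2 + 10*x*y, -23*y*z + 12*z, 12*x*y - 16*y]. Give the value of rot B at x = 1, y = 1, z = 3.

(∇×B)₁ = ∂B₃/∂y − ∂B₂/∂z = 12*x + 23*y - 28
(∇×B)₂ = ∂B₁/∂z − ∂B₃/∂x = -12*y
(∇×B)₃ = ∂B₂/∂x − ∂B₁/∂y = 12*x*y - 10*x
∇×B = (12*x + 23*y - 28, -12*y, 12*x*y - 10*x)
At (1, 1, 3): (7, -12, 2).

(7, -12, 2)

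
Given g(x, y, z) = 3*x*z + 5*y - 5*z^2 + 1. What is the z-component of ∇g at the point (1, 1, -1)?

13

(∇g)_3 = ∂g/∂z = 3*x - 10*z
At (1, 1, -1): 13.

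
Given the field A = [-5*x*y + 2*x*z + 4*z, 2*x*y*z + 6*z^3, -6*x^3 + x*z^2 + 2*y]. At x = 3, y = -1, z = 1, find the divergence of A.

∂A₁/∂x = -5*y + 2*z
∂A₂/∂y = 2*x*z
∂A₃/∂z = 2*x*z
∇·A = 4*x*z - 5*y + 2*z
At (3, -1, 1): 19.

19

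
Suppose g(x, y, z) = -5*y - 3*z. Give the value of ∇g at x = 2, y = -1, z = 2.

∂g/∂x = 0
∂g/∂y = -5
∂g/∂z = -3
∇g = (0, -5, -3)
At (2, -1, 2): (0, -5, -3).

(0, -5, -3)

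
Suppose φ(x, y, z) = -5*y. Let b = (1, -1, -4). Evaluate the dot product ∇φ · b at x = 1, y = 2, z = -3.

5

∂φ/∂x = 0
∂φ/∂y = -5
∂φ/∂z = 0
∇φ at (1, 2, -3) = (0, -5, 0)
∇φ · b = (0)(1) + (-5)(-1) + (0)(-4) = 5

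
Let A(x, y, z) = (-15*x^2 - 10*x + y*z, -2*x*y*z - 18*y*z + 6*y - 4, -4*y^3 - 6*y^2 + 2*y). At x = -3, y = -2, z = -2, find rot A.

(∇×A)₁ = ∂A₃/∂y − ∂A₂/∂z = 2*x*y - 12*y^2 + 6*y + 2
(∇×A)₂ = ∂A₁/∂z − ∂A₃/∂x = y
(∇×A)₃ = ∂A₂/∂x − ∂A₁/∂y = -2*y*z - z
∇×A = (2*x*y - 12*y^2 + 6*y + 2, y, -2*y*z - z)
At (-3, -2, -2): (-46, -2, -6).

(-46, -2, -6)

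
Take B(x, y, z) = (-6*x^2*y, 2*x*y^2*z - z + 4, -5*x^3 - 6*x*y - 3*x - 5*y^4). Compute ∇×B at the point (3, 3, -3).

(-611, 156, 0)

(∇×B)₁ = ∂B₃/∂y − ∂B₂/∂z = -2*x*y^2 - 6*x - 20*y^3 + 1
(∇×B)₂ = ∂B₁/∂z − ∂B₃/∂x = 15*x^2 + 6*y + 3
(∇×B)₃ = ∂B₂/∂x − ∂B₁/∂y = 6*x^2 + 2*y^2*z
∇×B = (-2*x*y^2 - 6*x - 20*y^3 + 1, 15*x^2 + 6*y + 3, 6*x^2 + 2*y^2*z)
At (3, 3, -3): (-611, 156, 0).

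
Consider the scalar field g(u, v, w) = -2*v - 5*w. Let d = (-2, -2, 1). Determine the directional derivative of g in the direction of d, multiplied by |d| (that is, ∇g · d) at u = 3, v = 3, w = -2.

-1

∂g/∂u = 0
∂g/∂v = -2
∂g/∂w = -5
∇g at (3, 3, -2) = (0, -2, -5)
∇g · d = (0)(-2) + (-2)(-2) + (-5)(1) = -1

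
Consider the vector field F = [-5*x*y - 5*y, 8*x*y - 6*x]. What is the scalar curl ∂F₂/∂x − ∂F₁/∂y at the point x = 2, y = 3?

33

∂F₂/∂x = 8*y - 6
∂F₁/∂y = -5*x - 5
Scalar curl = 5*x + 8*y - 1
At (2, 3): 33.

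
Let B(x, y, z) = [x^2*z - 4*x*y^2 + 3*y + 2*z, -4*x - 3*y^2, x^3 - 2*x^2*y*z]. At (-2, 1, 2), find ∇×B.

(-16, -22, -23)

(∇×B)₁ = ∂B₃/∂y − ∂B₂/∂z = -2*x^2*z
(∇×B)₂ = ∂B₁/∂z − ∂B₃/∂x = -2*x^2 + 4*x*y*z + 2
(∇×B)₃ = ∂B₂/∂x − ∂B₁/∂y = 8*x*y - 7
∇×B = (-2*x^2*z, -2*x^2 + 4*x*y*z + 2, 8*x*y - 7)
At (-2, 1, 2): (-16, -22, -23).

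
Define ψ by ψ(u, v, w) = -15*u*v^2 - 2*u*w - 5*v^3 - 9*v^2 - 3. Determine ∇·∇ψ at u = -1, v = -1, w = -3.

42

∂²ψ/∂u² = 0
∂²ψ/∂v² = -6*(5*u + 5*v + 3)
∂²ψ/∂w² = 0
∇²ψ = -30*u - 30*v - 18
At (-1, -1, -3): 42.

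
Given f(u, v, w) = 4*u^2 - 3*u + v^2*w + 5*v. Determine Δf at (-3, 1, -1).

6

∂²f/∂u² = 8
∂²f/∂v² = 2*w
∂²f/∂w² = 0
∇²f = 2*w + 8
At (-3, 1, -1): 6.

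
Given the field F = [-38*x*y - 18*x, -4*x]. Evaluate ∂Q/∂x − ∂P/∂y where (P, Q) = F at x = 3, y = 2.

110

∂F₂/∂x = -4
∂F₁/∂y = -38*x
Scalar curl = 38*x - 4
At (3, 2): 110.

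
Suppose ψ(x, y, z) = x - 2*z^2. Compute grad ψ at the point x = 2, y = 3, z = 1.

∂ψ/∂x = 1
∂ψ/∂y = 0
∂ψ/∂z = -4*z
∇ψ = (1, 0, -4*z)
At (2, 3, 1): (1, 0, -4).

(1, 0, -4)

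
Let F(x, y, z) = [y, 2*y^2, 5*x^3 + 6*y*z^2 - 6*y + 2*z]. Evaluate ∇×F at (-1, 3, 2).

(∇×F)₁ = ∂F₃/∂y − ∂F₂/∂z = 6*z^2 - 6
(∇×F)₂ = ∂F₁/∂z − ∂F₃/∂x = -15*x^2
(∇×F)₃ = ∂F₂/∂x − ∂F₁/∂y = -1
∇×F = (6*z^2 - 6, -15*x^2, -1)
At (-1, 3, 2): (18, -15, -1).

(18, -15, -1)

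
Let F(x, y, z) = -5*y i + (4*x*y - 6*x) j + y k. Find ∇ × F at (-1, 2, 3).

(∇×F)₁ = ∂F₃/∂y − ∂F₂/∂z = 1
(∇×F)₂ = ∂F₁/∂z − ∂F₃/∂x = 0
(∇×F)₃ = ∂F₂/∂x − ∂F₁/∂y = 4*y - 1
∇×F = (1, 0, 4*y - 1)
At (-1, 2, 3): (1, 0, 7).

(1, 0, 7)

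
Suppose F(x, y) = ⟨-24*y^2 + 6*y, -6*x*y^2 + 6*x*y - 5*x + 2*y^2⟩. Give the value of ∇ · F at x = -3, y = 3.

102

∂F₁/∂x = 0
∂F₂/∂y = -12*x*y + 6*x + 4*y
∇·F = -12*x*y + 6*x + 4*y
At (-3, 3): 102.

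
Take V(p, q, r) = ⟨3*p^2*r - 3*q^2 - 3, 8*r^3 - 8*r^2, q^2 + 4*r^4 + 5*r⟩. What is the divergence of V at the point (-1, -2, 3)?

∂V₁/∂p = 6*p*r
∂V₂/∂q = 0
∂V₃/∂r = 16*r^3 + 5
∇·V = 6*p*r + 16*r^3 + 5
At (-1, -2, 3): 419.

419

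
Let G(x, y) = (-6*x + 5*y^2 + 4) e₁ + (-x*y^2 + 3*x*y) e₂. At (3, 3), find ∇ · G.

-15

∂G₁/∂x = -6
∂G₂/∂y = -2*x*y + 3*x
∇·G = -2*x*y + 3*x - 6
At (3, 3): -15.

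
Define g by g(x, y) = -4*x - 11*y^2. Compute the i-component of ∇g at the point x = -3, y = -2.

(∇g)_1 = ∂g/∂x = -4
At (-3, -2): -4.

-4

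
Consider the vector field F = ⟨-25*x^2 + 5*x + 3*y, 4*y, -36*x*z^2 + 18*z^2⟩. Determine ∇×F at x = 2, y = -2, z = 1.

(∇×F)₁ = ∂F₃/∂y − ∂F₂/∂z = 0
(∇×F)₂ = ∂F₁/∂z − ∂F₃/∂x = 36*z^2
(∇×F)₃ = ∂F₂/∂x − ∂F₁/∂y = -3
∇×F = (0, 36*z^2, -3)
At (2, -2, 1): (0, 36, -3).

(0, 36, -3)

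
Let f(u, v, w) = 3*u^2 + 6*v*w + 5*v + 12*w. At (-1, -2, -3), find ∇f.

(-6, -13, 0)

∂f/∂u = 6*u
∂f/∂v = 6*w + 5
∂f/∂w = 6*v + 12
∇f = (6*u, 6*w + 5, 6*v + 12)
At (-1, -2, -3): (-6, -13, 0).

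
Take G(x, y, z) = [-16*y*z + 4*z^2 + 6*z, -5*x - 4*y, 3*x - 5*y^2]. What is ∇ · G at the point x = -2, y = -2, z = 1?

-4

∂G₁/∂x = 0
∂G₂/∂y = -4
∂G₃/∂z = 0
∇·G = -4
At (-2, -2, 1): -4.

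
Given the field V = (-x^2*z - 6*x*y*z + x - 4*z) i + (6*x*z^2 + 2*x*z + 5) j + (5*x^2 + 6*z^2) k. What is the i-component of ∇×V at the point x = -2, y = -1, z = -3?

-68

(∇×V)_1 = ∂V₃/∂y − ∂V₂/∂z
= 0 − (12*x*z + 2*x)
= -12*x*z - 2*x
At (-2, -1, -3): -68.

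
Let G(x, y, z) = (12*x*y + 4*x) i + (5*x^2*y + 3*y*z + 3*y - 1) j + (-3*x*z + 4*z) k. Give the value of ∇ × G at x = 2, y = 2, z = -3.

(∇×G)₁ = ∂G₃/∂y − ∂G₂/∂z = -3*y
(∇×G)₂ = ∂G₁/∂z − ∂G₃/∂x = 3*z
(∇×G)₃ = ∂G₂/∂x − ∂G₁/∂y = 10*x*y - 12*x
∇×G = (-3*y, 3*z, 10*x*y - 12*x)
At (2, 2, -3): (-6, -9, 16).

(-6, -9, 16)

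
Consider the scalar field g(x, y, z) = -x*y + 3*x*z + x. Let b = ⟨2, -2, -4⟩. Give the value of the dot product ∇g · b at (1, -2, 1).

∂g/∂x = -y + 3*z + 1
∂g/∂y = -x
∂g/∂z = 3*x
∇g at (1, -2, 1) = (6, -1, 3)
∇g · b = (6)(2) + (-1)(-2) + (3)(-4) = 2

2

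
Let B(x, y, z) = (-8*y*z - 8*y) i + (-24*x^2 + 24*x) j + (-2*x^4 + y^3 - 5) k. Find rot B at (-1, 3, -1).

(∇×B)₁ = ∂B₃/∂y − ∂B₂/∂z = 3*y^2
(∇×B)₂ = ∂B₁/∂z − ∂B₃/∂x = 8*x^3 - 8*y
(∇×B)₃ = ∂B₂/∂x − ∂B₁/∂y = -48*x + 8*z + 32
∇×B = (3*y^2, 8*x^3 - 8*y, -48*x + 8*z + 32)
At (-1, 3, -1): (27, -32, 72).

(27, -32, 72)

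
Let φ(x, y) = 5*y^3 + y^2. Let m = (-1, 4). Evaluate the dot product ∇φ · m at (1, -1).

52

∂φ/∂x = 0
∂φ/∂y = 15*y^2 + 2*y
∇φ at (1, -1) = (0, 13)
∇φ · m = (0)(-1) + (13)(4) = 52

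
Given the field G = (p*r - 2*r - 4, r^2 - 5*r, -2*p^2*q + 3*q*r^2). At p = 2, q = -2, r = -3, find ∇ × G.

(∇×G)₁ = ∂G₃/∂q − ∂G₂/∂r = -2*p^2 + 3*r^2 - 2*r + 5
(∇×G)₂ = ∂G₁/∂r − ∂G₃/∂p = 4*p*q + p - 2
(∇×G)₃ = ∂G₂/∂p − ∂G₁/∂q = 0
∇×G = (-2*p^2 + 3*r^2 - 2*r + 5, 4*p*q + p - 2, 0)
At (2, -2, -3): (30, -16, 0).

(30, -16, 0)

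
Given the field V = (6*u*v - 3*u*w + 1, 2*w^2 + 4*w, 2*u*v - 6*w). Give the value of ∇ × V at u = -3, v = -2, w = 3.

(∇×V)₁ = ∂V₃/∂v − ∂V₂/∂w = 2*u - 4*w - 4
(∇×V)₂ = ∂V₁/∂w − ∂V₃/∂u = -3*u - 2*v
(∇×V)₃ = ∂V₂/∂u − ∂V₁/∂v = -6*u
∇×V = (2*u - 4*w - 4, -3*u - 2*v, -6*u)
At (-3, -2, 3): (-22, 13, 18).

(-22, 13, 18)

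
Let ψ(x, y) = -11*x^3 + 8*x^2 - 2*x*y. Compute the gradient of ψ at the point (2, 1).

(-102, -4)

∂ψ/∂x = -33*x^2 + 16*x - 2*y
∂ψ/∂y = -2*x
∇ψ = (-33*x^2 + 16*x - 2*y, -2*x)
At (2, 1): (-102, -4).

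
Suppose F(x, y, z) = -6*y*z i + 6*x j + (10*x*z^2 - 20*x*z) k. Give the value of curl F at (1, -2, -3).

(0, -138, -12)

(∇×F)₁ = ∂F₃/∂y − ∂F₂/∂z = 0
(∇×F)₂ = ∂F₁/∂z − ∂F₃/∂x = -6*y - 10*z^2 + 20*z
(∇×F)₃ = ∂F₂/∂x − ∂F₁/∂y = 6*z + 6
∇×F = (0, -6*y - 10*z^2 + 20*z, 6*z + 6)
At (1, -2, -3): (0, -138, -12).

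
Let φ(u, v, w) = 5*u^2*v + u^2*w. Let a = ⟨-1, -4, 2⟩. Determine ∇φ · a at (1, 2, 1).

∂φ/∂u = 10*u*v + 2*u*w
∂φ/∂v = 5*u^2
∂φ/∂w = u^2
∇φ at (1, 2, 1) = (22, 5, 1)
∇φ · a = (22)(-1) + (5)(-4) + (1)(2) = -40

-40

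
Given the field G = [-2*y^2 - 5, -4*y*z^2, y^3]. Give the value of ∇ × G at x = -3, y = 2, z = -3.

(-36, 0, 8)

(∇×G)₁ = ∂G₃/∂y − ∂G₂/∂z = 3*y^2 + 8*y*z
(∇×G)₂ = ∂G₁/∂z − ∂G₃/∂x = 0
(∇×G)₃ = ∂G₂/∂x − ∂G₁/∂y = 4*y
∇×G = (3*y^2 + 8*y*z, 0, 4*y)
At (-3, 2, -3): (-36, 0, 8).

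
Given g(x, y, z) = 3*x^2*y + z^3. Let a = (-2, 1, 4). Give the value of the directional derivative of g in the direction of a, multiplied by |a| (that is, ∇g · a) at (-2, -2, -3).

72

∂g/∂x = 6*x*y
∂g/∂y = 3*x^2
∂g/∂z = 3*z^2
∇g at (-2, -2, -3) = (24, 12, 27)
∇g · a = (24)(-2) + (12)(1) + (27)(4) = 72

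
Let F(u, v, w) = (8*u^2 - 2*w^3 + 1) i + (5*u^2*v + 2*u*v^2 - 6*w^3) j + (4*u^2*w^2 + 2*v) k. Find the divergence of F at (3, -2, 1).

141

∂F₁/∂u = 16*u
∂F₂/∂v = 5*u^2 + 4*u*v
∂F₃/∂w = 8*u^2*w
∇·F = 8*u^2*w + 5*u^2 + 4*u*v + 16*u
At (3, -2, 1): 141.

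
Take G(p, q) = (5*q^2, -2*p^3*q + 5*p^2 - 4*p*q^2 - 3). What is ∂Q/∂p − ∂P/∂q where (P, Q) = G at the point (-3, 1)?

-98

∂G₂/∂p = -6*p^2*q + 10*p - 4*q^2
∂G₁/∂q = 10*q
Scalar curl = -6*p^2*q + 10*p - 4*q^2 - 10*q
At (-3, 1): -98.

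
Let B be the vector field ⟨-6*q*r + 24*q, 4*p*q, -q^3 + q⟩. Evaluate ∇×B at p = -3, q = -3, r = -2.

(-26, 18, -48)

(∇×B)₁ = ∂B₃/∂q − ∂B₂/∂r = -3*q^2 + 1
(∇×B)₂ = ∂B₁/∂r − ∂B₃/∂p = -6*q
(∇×B)₃ = ∂B₂/∂p − ∂B₁/∂q = 4*q + 6*r - 24
∇×B = (-3*q^2 + 1, -6*q, 4*q + 6*r - 24)
At (-3, -3, -2): (-26, 18, -48).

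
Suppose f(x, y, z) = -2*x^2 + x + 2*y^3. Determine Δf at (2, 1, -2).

∂²f/∂x² = -4
∂²f/∂y² = 12*y
∂²f/∂z² = 0
∇²f = 12*y - 4
At (2, 1, -2): 8.

8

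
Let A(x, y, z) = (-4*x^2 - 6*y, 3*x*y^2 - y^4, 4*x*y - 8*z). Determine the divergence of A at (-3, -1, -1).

∂A₁/∂x = -8*x
∂A₂/∂y = 6*x*y - 4*y^3
∂A₃/∂z = -8
∇·A = 6*x*y - 8*x - 4*y^3 - 8
At (-3, -1, -1): 38.

38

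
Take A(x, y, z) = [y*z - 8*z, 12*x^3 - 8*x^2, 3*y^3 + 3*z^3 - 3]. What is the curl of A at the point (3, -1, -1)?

(∇×A)₁ = ∂A₃/∂y − ∂A₂/∂z = 9*y^2
(∇×A)₂ = ∂A₁/∂z − ∂A₃/∂x = y - 8
(∇×A)₃ = ∂A₂/∂x − ∂A₁/∂y = 36*x^2 - 16*x - z
∇×A = (9*y^2, y - 8, 36*x^2 - 16*x - z)
At (3, -1, -1): (9, -9, 277).

(9, -9, 277)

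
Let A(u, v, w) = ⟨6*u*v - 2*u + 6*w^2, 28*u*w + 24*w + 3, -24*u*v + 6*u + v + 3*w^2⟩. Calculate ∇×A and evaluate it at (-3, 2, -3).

(133, 6, -66)

(∇×A)₁ = ∂A₃/∂v − ∂A₂/∂w = -52*u - 23
(∇×A)₂ = ∂A₁/∂w − ∂A₃/∂u = 24*v + 12*w - 6
(∇×A)₃ = ∂A₂/∂u − ∂A₁/∂v = -6*u + 28*w
∇×A = (-52*u - 23, 24*v + 12*w - 6, -6*u + 28*w)
At (-3, 2, -3): (133, 6, -66).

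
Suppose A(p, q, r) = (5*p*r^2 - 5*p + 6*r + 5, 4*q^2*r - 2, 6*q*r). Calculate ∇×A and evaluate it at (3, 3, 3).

(-18, 96, 0)

(∇×A)₁ = ∂A₃/∂q − ∂A₂/∂r = -4*q^2 + 6*r
(∇×A)₂ = ∂A₁/∂r − ∂A₃/∂p = 10*p*r + 6
(∇×A)₃ = ∂A₂/∂p − ∂A₁/∂q = 0
∇×A = (-4*q^2 + 6*r, 10*p*r + 6, 0)
At (3, 3, 3): (-18, 96, 0).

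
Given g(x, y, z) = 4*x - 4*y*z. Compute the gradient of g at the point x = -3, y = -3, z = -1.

(4, 4, 12)

∂g/∂x = 4
∂g/∂y = -4*z
∂g/∂z = -4*y
∇g = (4, -4*z, -4*y)
At (-3, -3, -1): (4, 4, 12).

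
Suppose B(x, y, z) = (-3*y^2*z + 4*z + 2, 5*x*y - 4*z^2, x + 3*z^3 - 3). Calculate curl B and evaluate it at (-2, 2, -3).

(∇×B)₁ = ∂B₃/∂y − ∂B₂/∂z = 8*z
(∇×B)₂ = ∂B₁/∂z − ∂B₃/∂x = -3*y^2 + 3
(∇×B)₃ = ∂B₂/∂x − ∂B₁/∂y = 6*y*z + 5*y
∇×B = (8*z, -3*y^2 + 3, 6*y*z + 5*y)
At (-2, 2, -3): (-24, -9, -26).

(-24, -9, -26)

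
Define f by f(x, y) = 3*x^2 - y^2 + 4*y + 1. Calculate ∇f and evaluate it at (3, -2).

∂f/∂x = 6*x
∂f/∂y = -2*y + 4
∇f = (6*x, -2*y + 4)
At (3, -2): (18, 8).

(18, 8)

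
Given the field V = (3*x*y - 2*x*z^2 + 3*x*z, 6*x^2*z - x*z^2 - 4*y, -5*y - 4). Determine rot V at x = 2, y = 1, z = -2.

(∇×V)₁ = ∂V₃/∂y − ∂V₂/∂z = -6*x^2 + 2*x*z - 5
(∇×V)₂ = ∂V₁/∂z − ∂V₃/∂x = -4*x*z + 3*x
(∇×V)₃ = ∂V₂/∂x − ∂V₁/∂y = 12*x*z - 3*x - z^2
∇×V = (-6*x^2 + 2*x*z - 5, -4*x*z + 3*x, 12*x*z - 3*x - z^2)
At (2, 1, -2): (-37, 22, -58).

(-37, 22, -58)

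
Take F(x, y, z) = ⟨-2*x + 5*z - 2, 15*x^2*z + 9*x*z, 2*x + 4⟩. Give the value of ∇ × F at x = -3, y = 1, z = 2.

(-108, 3, -162)

(∇×F)₁ = ∂F₃/∂y − ∂F₂/∂z = -15*x^2 - 9*x
(∇×F)₂ = ∂F₁/∂z − ∂F₃/∂x = 3
(∇×F)₃ = ∂F₂/∂x − ∂F₁/∂y = 30*x*z + 9*z
∇×F = (-15*x^2 - 9*x, 3, 30*x*z + 9*z)
At (-3, 1, 2): (-108, 3, -162).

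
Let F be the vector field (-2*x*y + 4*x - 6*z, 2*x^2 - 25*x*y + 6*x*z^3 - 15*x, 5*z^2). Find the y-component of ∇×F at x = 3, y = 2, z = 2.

-6

(∇×F)_2 = ∂F₁/∂z − ∂F₃/∂x
= -6 − (0)
= -6
At (3, 2, 2): -6.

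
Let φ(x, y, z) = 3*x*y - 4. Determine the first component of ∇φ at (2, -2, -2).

(∇φ)_1 = ∂φ/∂x = 3*y
At (2, -2, -2): -6.

-6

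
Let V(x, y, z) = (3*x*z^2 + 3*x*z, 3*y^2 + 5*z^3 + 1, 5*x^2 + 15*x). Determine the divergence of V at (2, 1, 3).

∂V₁/∂x = 3*z^2 + 3*z
∂V₂/∂y = 6*y
∂V₃/∂z = 0
∇·V = 6*y + 3*z^2 + 3*z
At (2, 1, 3): 42.

42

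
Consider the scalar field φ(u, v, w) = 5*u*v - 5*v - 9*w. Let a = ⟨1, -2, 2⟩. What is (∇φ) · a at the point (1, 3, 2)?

-3

∂φ/∂u = 5*v
∂φ/∂v = 5*u - 5
∂φ/∂w = -9
∇φ at (1, 3, 2) = (15, 0, -9)
∇φ · a = (15)(1) + (0)(-2) + (-9)(2) = -3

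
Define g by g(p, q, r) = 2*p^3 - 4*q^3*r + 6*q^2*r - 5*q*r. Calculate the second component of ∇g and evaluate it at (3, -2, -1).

77

(∇g)_2 = ∂g/∂q = -12*q^2*r + 12*q*r - 5*r
At (3, -2, -1): 77.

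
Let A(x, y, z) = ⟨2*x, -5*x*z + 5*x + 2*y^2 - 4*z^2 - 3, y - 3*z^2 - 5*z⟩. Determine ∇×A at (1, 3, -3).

(∇×A)₁ = ∂A₃/∂y − ∂A₂/∂z = 5*x + 8*z + 1
(∇×A)₂ = ∂A₁/∂z − ∂A₃/∂x = 0
(∇×A)₃ = ∂A₂/∂x − ∂A₁/∂y = -5*z + 5
∇×A = (5*x + 8*z + 1, 0, -5*z + 5)
At (1, 3, -3): (-18, 0, 20).

(-18, 0, 20)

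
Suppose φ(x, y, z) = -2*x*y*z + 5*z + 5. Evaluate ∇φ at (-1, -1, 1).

(2, 2, 3)

∂φ/∂x = -2*y*z
∂φ/∂y = -2*x*z
∂φ/∂z = -2*x*y + 5
∇φ = (-2*y*z, -2*x*z, -2*x*y + 5)
At (-1, -1, 1): (2, 2, 3).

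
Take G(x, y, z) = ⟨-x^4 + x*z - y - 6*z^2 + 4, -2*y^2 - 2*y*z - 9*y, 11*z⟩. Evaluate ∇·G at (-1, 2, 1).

-3

∂G₁/∂x = -4*x^3 + z
∂G₂/∂y = -4*y - 2*z - 9
∂G₃/∂z = 11
∇·G = -4*x^3 - 4*y - z + 2
At (-1, 2, 1): -3.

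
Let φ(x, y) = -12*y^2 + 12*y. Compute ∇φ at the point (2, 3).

(0, -60)

∂φ/∂x = 0
∂φ/∂y = -24*y + 12
∇φ = (0, -24*y + 12)
At (2, 3): (0, -60).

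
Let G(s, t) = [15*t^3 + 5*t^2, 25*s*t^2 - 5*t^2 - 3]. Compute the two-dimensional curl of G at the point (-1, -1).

-10

∂G₂/∂s = 25*t^2
∂G₁/∂t = 45*t^2 + 10*t
Scalar curl = -20*t^2 - 10*t
At (-1, -1): -10.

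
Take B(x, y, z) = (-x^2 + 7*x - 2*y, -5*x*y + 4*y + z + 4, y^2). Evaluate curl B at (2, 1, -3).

(1, 0, -3)

(∇×B)₁ = ∂B₃/∂y − ∂B₂/∂z = 2*y - 1
(∇×B)₂ = ∂B₁/∂z − ∂B₃/∂x = 0
(∇×B)₃ = ∂B₂/∂x − ∂B₁/∂y = -5*y + 2
∇×B = (2*y - 1, 0, -5*y + 2)
At (2, 1, -3): (1, 0, -3).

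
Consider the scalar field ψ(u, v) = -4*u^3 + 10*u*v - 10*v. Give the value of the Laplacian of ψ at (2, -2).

-48

∂²ψ/∂u² = -24*u
∂²ψ/∂v² = 0
∇²ψ = -24*u
At (2, -2): -48.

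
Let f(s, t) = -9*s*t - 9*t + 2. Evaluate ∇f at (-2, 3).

(-27, 9)

∂f/∂s = -9*t
∂f/∂t = -9*s - 9
∇f = (-9*t, -9*s - 9)
At (-2, 3): (-27, 9).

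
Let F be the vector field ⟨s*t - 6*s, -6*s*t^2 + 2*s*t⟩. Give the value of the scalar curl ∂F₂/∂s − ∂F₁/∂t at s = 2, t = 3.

∂F₂/∂s = -6*t^2 + 2*t
∂F₁/∂t = s
Scalar curl = -s - 6*t^2 + 2*t
At (2, 3): -50.

-50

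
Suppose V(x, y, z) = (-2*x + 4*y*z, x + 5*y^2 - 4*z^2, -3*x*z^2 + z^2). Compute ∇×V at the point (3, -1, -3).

(∇×V)₁ = ∂V₃/∂y − ∂V₂/∂z = 8*z
(∇×V)₂ = ∂V₁/∂z − ∂V₃/∂x = 4*y + 3*z^2
(∇×V)₃ = ∂V₂/∂x − ∂V₁/∂y = -4*z + 1
∇×V = (8*z, 4*y + 3*z^2, -4*z + 1)
At (3, -1, -3): (-24, 23, 13).

(-24, 23, 13)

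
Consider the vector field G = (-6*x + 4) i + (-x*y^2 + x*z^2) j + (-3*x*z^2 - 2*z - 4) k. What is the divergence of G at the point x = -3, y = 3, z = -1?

-8

∂G₁/∂x = -6
∂G₂/∂y = -2*x*y
∂G₃/∂z = -6*x*z - 2
∇·G = -2*x*y - 6*x*z - 8
At (-3, 3, -1): -8.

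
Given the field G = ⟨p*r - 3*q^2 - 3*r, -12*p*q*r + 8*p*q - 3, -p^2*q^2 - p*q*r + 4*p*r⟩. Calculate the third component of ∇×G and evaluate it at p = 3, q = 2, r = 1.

(∇×G)_3 = ∂G₂/∂p − ∂G₁/∂q
= -12*q*r + 8*q − (-6*q)
= -12*q*r + 14*q
At (3, 2, 1): 4.

4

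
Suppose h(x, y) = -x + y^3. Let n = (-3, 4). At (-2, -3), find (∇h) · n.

∂h/∂x = -1
∂h/∂y = 3*y^2
∇h at (-2, -3) = (-1, 27)
∇h · n = (-1)(-3) + (27)(4) = 111

111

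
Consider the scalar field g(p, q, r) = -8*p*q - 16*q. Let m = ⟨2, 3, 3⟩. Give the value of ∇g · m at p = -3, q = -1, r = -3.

∂g/∂p = -8*q
∂g/∂q = -8*p - 16
∂g/∂r = 0
∇g at (-3, -1, -3) = (8, 8, 0)
∇g · m = (8)(2) + (8)(3) + (0)(3) = 40

40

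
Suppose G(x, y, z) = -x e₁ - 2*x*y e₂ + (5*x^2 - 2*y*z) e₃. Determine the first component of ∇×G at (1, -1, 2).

-4

(∇×G)_1 = ∂G₃/∂y − ∂G₂/∂z
= -2*z − (0)
= -2*z
At (1, -1, 2): -4.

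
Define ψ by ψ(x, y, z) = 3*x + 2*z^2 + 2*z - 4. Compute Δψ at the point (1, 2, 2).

4

∂²ψ/∂x² = 0
∂²ψ/∂y² = 0
∂²ψ/∂z² = 4
∇²ψ = 4
At (1, 2, 2): 4.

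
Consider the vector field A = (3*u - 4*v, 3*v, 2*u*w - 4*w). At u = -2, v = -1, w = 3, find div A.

-2

∂A₁/∂u = 3
∂A₂/∂v = 3
∂A₃/∂w = 2*u - 4
∇·A = 2*u + 2
At (-2, -1, 3): -2.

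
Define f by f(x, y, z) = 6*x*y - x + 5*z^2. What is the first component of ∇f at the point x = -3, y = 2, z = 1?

(∇f)_1 = ∂f/∂x = 6*y - 1
At (-3, 2, 1): 11.

11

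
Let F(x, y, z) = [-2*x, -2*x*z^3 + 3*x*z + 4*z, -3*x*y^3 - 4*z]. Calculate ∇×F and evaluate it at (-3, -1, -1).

(∇×F)₁ = ∂F₃/∂y − ∂F₂/∂z = -9*x*y^2 + 6*x*z^2 - 3*x - 4
(∇×F)₂ = ∂F₁/∂z − ∂F₃/∂x = 3*y^3
(∇×F)₃ = ∂F₂/∂x − ∂F₁/∂y = -2*z^3 + 3*z
∇×F = (-9*x*y^2 + 6*x*z^2 - 3*x - 4, 3*y^3, -2*z^3 + 3*z)
At (-3, -1, -1): (14, -3, -1).

(14, -3, -1)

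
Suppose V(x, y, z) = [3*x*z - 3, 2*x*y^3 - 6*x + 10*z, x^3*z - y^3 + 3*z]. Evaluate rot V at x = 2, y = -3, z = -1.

(-37, 18, -60)

(∇×V)₁ = ∂V₃/∂y − ∂V₂/∂z = -3*y^2 - 10
(∇×V)₂ = ∂V₁/∂z − ∂V₃/∂x = -3*x^2*z + 3*x
(∇×V)₃ = ∂V₂/∂x − ∂V₁/∂y = 2*y^3 - 6
∇×V = (-3*y^2 - 10, -3*x^2*z + 3*x, 2*y^3 - 6)
At (2, -3, -1): (-37, 18, -60).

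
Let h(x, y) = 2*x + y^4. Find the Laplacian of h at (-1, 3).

∂²h/∂x² = 0
∂²h/∂y² = 12*y^2
∇²h = 12*y^2
At (-1, 3): 108.

108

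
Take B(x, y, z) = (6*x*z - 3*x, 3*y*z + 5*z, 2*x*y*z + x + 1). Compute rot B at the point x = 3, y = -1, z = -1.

(-8, 15, 0)

(∇×B)₁ = ∂B₃/∂y − ∂B₂/∂z = 2*x*z - 3*y - 5
(∇×B)₂ = ∂B₁/∂z − ∂B₃/∂x = 6*x - 2*y*z - 1
(∇×B)₃ = ∂B₂/∂x − ∂B₁/∂y = 0
∇×B = (2*x*z - 3*y - 5, 6*x - 2*y*z - 1, 0)
At (3, -1, -1): (-8, 15, 0).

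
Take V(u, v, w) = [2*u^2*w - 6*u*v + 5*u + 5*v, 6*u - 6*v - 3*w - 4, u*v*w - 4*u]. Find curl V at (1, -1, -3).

(0, 3, 7)

(∇×V)₁ = ∂V₃/∂v − ∂V₂/∂w = u*w + 3
(∇×V)₂ = ∂V₁/∂w − ∂V₃/∂u = 2*u^2 - v*w + 4
(∇×V)₃ = ∂V₂/∂u − ∂V₁/∂v = 6*u + 1
∇×V = (u*w + 3, 2*u^2 - v*w + 4, 6*u + 1)
At (1, -1, -3): (0, 3, 7).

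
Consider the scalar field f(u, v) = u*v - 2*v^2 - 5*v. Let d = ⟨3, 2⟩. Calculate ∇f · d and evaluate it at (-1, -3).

3

∂f/∂u = v
∂f/∂v = u - 4*v - 5
∇f at (-1, -3) = (-3, 6)
∇f · d = (-3)(3) + (6)(2) = 3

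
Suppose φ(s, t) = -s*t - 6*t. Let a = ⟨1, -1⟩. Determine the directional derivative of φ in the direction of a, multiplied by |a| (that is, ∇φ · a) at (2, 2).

∂φ/∂s = -t
∂φ/∂t = -s - 6
∇φ at (2, 2) = (-2, -8)
∇φ · a = (-2)(1) + (-8)(-1) = 6

6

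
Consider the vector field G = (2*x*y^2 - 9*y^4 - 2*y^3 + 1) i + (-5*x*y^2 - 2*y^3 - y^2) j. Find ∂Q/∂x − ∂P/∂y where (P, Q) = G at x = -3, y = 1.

∂G₂/∂x = -5*y^2
∂G₁/∂y = 4*x*y - 36*y^3 - 6*y^2
Scalar curl = -4*x*y + 36*y^3 + y^2
At (-3, 1): 49.

49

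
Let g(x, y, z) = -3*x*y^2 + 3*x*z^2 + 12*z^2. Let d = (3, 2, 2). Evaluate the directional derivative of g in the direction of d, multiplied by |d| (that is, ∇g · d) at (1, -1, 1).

∂g/∂x = -3*y^2 + 3*z^2
∂g/∂y = -6*x*y
∂g/∂z = 6*x*z + 24*z
∇g at (1, -1, 1) = (0, 6, 30)
∇g · d = (0)(3) + (6)(2) + (30)(2) = 72

72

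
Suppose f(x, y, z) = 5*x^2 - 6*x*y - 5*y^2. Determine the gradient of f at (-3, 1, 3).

∂f/∂x = 10*x - 6*y
∂f/∂y = -6*x - 10*y
∂f/∂z = 0
∇f = (10*x - 6*y, -6*x - 10*y, 0)
At (-3, 1, 3): (-36, 8, 0).

(-36, 8, 0)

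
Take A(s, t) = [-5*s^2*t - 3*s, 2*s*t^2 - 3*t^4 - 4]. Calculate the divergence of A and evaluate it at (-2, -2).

69

∂A₁/∂s = -10*s*t - 3
∂A₂/∂t = 4*s*t - 12*t^3
∇·A = -6*s*t - 12*t^3 - 3
At (-2, -2): 69.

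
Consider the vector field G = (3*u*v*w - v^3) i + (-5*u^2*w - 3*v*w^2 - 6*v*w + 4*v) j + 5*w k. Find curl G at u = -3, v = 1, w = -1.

(45, -9, -36)

(∇×G)₁ = ∂G₃/∂v − ∂G₂/∂w = 5*u^2 + 6*v*w + 6*v
(∇×G)₂ = ∂G₁/∂w − ∂G₃/∂u = 3*u*v
(∇×G)₃ = ∂G₂/∂u − ∂G₁/∂v = -13*u*w + 3*v^2
∇×G = (5*u^2 + 6*v*w + 6*v, 3*u*v, -13*u*w + 3*v^2)
At (-3, 1, -1): (45, -9, -36).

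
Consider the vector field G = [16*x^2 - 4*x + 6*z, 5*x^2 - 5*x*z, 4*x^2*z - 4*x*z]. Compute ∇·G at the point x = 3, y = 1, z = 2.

116

∂G₁/∂x = 32*x - 4
∂G₂/∂y = 0
∂G₃/∂z = 4*x^2 - 4*x
∇·G = 4*x^2 + 28*x - 4
At (3, 1, 2): 116.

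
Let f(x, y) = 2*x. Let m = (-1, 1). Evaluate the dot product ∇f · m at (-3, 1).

-2

∂f/∂x = 2
∂f/∂y = 0
∇f at (-3, 1) = (2, 0)
∇f · m = (2)(-1) + (0)(1) = -2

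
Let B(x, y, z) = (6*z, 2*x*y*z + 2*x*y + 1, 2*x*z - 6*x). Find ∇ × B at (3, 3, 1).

(-18, 10, 12)

(∇×B)₁ = ∂B₃/∂y − ∂B₂/∂z = -2*x*y
(∇×B)₂ = ∂B₁/∂z − ∂B₃/∂x = -2*z + 12
(∇×B)₃ = ∂B₂/∂x − ∂B₁/∂y = 2*y*z + 2*y
∇×B = (-2*x*y, -2*z + 12, 2*y*z + 2*y)
At (3, 3, 1): (-18, 10, 12).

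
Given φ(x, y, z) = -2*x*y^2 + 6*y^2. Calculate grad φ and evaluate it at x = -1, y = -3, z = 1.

(-18, -48, 0)

∂φ/∂x = -2*y^2
∂φ/∂y = -4*x*y + 12*y
∂φ/∂z = 0
∇φ = (-2*y^2, -4*x*y + 12*y, 0)
At (-1, -3, 1): (-18, -48, 0).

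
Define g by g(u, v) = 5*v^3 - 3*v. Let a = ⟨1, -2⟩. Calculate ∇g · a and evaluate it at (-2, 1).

-24

∂g/∂u = 0
∂g/∂v = 15*v^2 - 3
∇g at (-2, 1) = (0, 12)
∇g · a = (0)(1) + (12)(-2) = -24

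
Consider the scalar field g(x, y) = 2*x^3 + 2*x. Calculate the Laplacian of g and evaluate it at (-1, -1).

-12

∂²g/∂x² = 12*x
∂²g/∂y² = 0
∇²g = 12*x
At (-1, -1): -12.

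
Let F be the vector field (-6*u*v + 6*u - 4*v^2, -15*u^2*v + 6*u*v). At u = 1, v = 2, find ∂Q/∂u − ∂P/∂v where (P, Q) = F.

-26

∂F₂/∂u = -30*u*v + 6*v
∂F₁/∂v = -6*u - 8*v
Scalar curl = -30*u*v + 6*u + 14*v
At (1, 2): -26.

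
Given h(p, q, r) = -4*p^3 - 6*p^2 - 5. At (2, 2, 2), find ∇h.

∂h/∂p = -12*p^2 - 12*p
∂h/∂q = 0
∂h/∂r = 0
∇h = (-12*p^2 - 12*p, 0, 0)
At (2, 2, 2): (-72, 0, 0).

(-72, 0, 0)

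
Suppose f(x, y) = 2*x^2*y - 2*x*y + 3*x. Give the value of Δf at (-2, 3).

12

∂²f/∂x² = 4*y
∂²f/∂y² = 0
∇²f = 4*y
At (-2, 3): 12.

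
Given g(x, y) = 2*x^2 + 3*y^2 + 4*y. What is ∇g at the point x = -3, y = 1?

(-12, 10)

∂g/∂x = 4*x
∂g/∂y = 6*y + 4
∇g = (4*x, 6*y + 4)
At (-3, 1): (-12, 10).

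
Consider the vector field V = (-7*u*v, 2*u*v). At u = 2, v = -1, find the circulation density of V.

12

∂V₂/∂u = 2*v
∂V₁/∂v = -7*u
Scalar curl = 7*u + 2*v
At (2, -1): 12.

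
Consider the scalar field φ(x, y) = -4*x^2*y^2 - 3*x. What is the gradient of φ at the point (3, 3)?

∂φ/∂x = -8*x*y^2 - 3
∂φ/∂y = -8*x^2*y
∇φ = (-8*x*y^2 - 3, -8*x^2*y)
At (3, 3): (-219, -216).

(-219, -216)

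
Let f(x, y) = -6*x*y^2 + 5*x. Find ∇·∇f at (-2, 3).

∂²f/∂x² = 0
∂²f/∂y² = -12*x
∇²f = -12*x
At (-2, 3): 24.

24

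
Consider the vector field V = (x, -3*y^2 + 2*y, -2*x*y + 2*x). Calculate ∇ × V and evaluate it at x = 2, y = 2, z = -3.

(-4, 2, 0)

(∇×V)₁ = ∂V₃/∂y − ∂V₂/∂z = -2*x
(∇×V)₂ = ∂V₁/∂z − ∂V₃/∂x = 2*y - 2
(∇×V)₃ = ∂V₂/∂x − ∂V₁/∂y = 0
∇×V = (-2*x, 2*y - 2, 0)
At (2, 2, -3): (-4, 2, 0).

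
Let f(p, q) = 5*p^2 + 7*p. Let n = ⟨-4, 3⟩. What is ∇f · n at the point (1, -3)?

∂f/∂p = 10*p + 7
∂f/∂q = 0
∇f at (1, -3) = (17, 0)
∇f · n = (17)(-4) + (0)(3) = -68

-68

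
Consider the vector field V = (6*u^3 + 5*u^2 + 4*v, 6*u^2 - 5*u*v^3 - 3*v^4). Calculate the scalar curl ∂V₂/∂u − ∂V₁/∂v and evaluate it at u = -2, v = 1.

∂V₂/∂u = 12*u - 5*v^3
∂V₁/∂v = 4
Scalar curl = 12*u - 5*v^3 - 4
At (-2, 1): -33.

-33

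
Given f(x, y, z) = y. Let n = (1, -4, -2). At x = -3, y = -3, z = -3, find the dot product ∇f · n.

∂f/∂x = 0
∂f/∂y = 1
∂f/∂z = 0
∇f at (-3, -3, -3) = (0, 1, 0)
∇f · n = (0)(1) + (1)(-4) + (0)(-2) = -4

-4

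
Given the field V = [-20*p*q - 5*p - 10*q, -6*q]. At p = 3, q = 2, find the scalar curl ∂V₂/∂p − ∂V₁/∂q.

70

∂V₂/∂p = 0
∂V₁/∂q = -20*p - 10
Scalar curl = 20*p + 10
At (3, 2): 70.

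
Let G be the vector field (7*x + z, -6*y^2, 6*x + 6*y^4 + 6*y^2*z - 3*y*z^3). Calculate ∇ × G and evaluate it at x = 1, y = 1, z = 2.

(24, -5, 0)

(∇×G)₁ = ∂G₃/∂y − ∂G₂/∂z = 24*y^3 + 12*y*z - 3*z^3
(∇×G)₂ = ∂G₁/∂z − ∂G₃/∂x = -5
(∇×G)₃ = ∂G₂/∂x − ∂G₁/∂y = 0
∇×G = (24*y^3 + 12*y*z - 3*z^3, -5, 0)
At (1, 1, 2): (24, -5, 0).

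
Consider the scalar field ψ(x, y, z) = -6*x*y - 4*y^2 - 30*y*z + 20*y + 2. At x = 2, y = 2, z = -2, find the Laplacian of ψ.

-8

∂²ψ/∂x² = 0
∂²ψ/∂y² = -8
∂²ψ/∂z² = 0
∇²ψ = -8
At (2, 2, -2): -8.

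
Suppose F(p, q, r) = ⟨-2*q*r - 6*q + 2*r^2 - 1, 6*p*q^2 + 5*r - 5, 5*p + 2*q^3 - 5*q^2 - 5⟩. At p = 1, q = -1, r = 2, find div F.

∂F₁/∂p = 0
∂F₂/∂q = 12*p*q
∂F₃/∂r = 0
∇·F = 12*p*q
At (1, -1, 2): -12.

-12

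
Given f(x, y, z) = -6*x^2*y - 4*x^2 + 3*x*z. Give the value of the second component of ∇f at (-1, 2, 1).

(∇f)_2 = ∂f/∂y = -6*x^2
At (-1, 2, 1): -6.

-6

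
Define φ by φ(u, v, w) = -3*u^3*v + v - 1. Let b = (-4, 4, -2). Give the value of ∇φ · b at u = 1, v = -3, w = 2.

-116

∂φ/∂u = -9*u^2*v
∂φ/∂v = -3*u^3 + 1
∂φ/∂w = 0
∇φ at (1, -3, 2) = (27, -2, 0)
∇φ · b = (27)(-4) + (-2)(4) + (0)(-2) = -116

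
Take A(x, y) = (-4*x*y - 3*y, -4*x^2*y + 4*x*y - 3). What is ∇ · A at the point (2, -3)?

∂A₁/∂x = -4*y
∂A₂/∂y = -4*x^2 + 4*x
∇·A = -4*x^2 + 4*x - 4*y
At (2, -3): 4.

4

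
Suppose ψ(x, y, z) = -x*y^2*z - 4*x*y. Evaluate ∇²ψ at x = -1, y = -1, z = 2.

∂²ψ/∂x² = 0
∂²ψ/∂y² = -2*x*z
∂²ψ/∂z² = 0
∇²ψ = -2*x*z
At (-1, -1, 2): 4.

4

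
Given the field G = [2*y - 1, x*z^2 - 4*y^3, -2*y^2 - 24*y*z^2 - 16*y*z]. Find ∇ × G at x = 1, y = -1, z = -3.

(∇×G)₁ = ∂G₃/∂y − ∂G₂/∂z = -2*x*z - 4*y - 24*z^2 - 16*z
(∇×G)₂ = ∂G₁/∂z − ∂G₃/∂x = 0
(∇×G)₃ = ∂G₂/∂x − ∂G₁/∂y = z^2 - 2
∇×G = (-2*x*z - 4*y - 24*z^2 - 16*z, 0, z^2 - 2)
At (1, -1, -3): (-158, 0, 7).

(-158, 0, 7)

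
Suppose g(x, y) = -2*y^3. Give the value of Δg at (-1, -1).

∂²g/∂x² = 0
∂²g/∂y² = -12*y
∇²g = -12*y
At (-1, -1): 12.

12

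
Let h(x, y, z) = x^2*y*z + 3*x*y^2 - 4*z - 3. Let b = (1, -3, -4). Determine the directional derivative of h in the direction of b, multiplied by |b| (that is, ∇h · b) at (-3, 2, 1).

25

∂h/∂x = 2*x*y*z + 3*y^2
∂h/∂y = x^2*z + 6*x*y
∂h/∂z = x^2*y - 4
∇h at (-3, 2, 1) = (0, -27, 14)
∇h · b = (0)(1) + (-27)(-3) + (14)(-4) = 25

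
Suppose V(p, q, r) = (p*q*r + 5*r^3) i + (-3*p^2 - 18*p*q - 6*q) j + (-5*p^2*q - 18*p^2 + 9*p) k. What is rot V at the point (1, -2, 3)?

(∇×V)₁ = ∂V₃/∂q − ∂V₂/∂r = -5*p^2
(∇×V)₂ = ∂V₁/∂r − ∂V₃/∂p = 11*p*q + 36*p + 15*r^2 - 9
(∇×V)₃ = ∂V₂/∂p − ∂V₁/∂q = -p*r - 6*p - 18*q
∇×V = (-5*p^2, 11*p*q + 36*p + 15*r^2 - 9, -p*r - 6*p - 18*q)
At (1, -2, 3): (-5, 140, 27).

(-5, 140, 27)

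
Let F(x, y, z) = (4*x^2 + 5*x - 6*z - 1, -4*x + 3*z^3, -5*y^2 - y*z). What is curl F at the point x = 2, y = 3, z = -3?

(∇×F)₁ = ∂F₃/∂y − ∂F₂/∂z = -10*y - 9*z^2 - z
(∇×F)₂ = ∂F₁/∂z − ∂F₃/∂x = -6
(∇×F)₃ = ∂F₂/∂x − ∂F₁/∂y = -4
∇×F = (-10*y - 9*z^2 - z, -6, -4)
At (2, 3, -3): (-108, -6, -4).

(-108, -6, -4)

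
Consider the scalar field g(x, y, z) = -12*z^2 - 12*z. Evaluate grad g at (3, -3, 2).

(0, 0, -60)

∂g/∂x = 0
∂g/∂y = 0
∂g/∂z = -24*z - 12
∇g = (0, 0, -24*z - 12)
At (3, -3, 2): (0, 0, -60).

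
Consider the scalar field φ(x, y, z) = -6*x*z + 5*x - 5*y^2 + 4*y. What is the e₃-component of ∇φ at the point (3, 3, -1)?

(∇φ)_3 = ∂φ/∂z = -6*x
At (3, 3, -1): -18.

-18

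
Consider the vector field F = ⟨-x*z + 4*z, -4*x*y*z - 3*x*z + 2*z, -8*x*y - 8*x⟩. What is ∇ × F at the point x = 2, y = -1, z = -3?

(∇×F)₁ = ∂F₃/∂y − ∂F₂/∂z = 4*x*y - 5*x - 2
(∇×F)₂ = ∂F₁/∂z − ∂F₃/∂x = -x + 8*y + 12
(∇×F)₃ = ∂F₂/∂x − ∂F₁/∂y = -4*y*z - 3*z
∇×F = (4*x*y - 5*x - 2, -x + 8*y + 12, -4*y*z - 3*z)
At (2, -1, -3): (-20, 2, -3).

(-20, 2, -3)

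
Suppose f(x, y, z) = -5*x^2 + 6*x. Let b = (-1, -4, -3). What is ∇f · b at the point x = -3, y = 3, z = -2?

-36

∂f/∂x = -10*x + 6
∂f/∂y = 0
∂f/∂z = 0
∇f at (-3, 3, -2) = (36, 0, 0)
∇f · b = (36)(-1) + (0)(-4) + (0)(-3) = -36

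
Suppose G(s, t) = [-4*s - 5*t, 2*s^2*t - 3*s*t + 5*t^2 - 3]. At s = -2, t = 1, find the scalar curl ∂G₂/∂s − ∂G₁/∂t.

-6

∂G₂/∂s = 4*s*t - 3*t
∂G₁/∂t = -5
Scalar curl = 4*s*t - 3*t + 5
At (-2, 1): -6.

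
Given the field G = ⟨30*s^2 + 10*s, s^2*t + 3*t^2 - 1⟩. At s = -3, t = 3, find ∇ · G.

∂G₁/∂s = 60*s + 10
∂G₂/∂t = s^2 + 6*t
∇·G = s^2 + 60*s + 6*t + 10
At (-3, 3): -143.

-143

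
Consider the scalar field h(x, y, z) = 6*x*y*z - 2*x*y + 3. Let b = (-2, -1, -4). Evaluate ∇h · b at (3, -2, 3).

∂h/∂x = 6*y*z - 2*y
∂h/∂y = 6*x*z - 2*x
∂h/∂z = 6*x*y
∇h at (3, -2, 3) = (-32, 48, -36)
∇h · b = (-32)(-2) + (48)(-1) + (-36)(-4) = 160

160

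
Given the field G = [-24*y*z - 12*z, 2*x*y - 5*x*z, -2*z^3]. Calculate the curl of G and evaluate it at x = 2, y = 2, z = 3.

(∇×G)₁ = ∂G₃/∂y − ∂G₂/∂z = 5*x
(∇×G)₂ = ∂G₁/∂z − ∂G₃/∂x = -24*y - 12
(∇×G)₃ = ∂G₂/∂x − ∂G₁/∂y = 2*y + 19*z
∇×G = (5*x, -24*y - 12, 2*y + 19*z)
At (2, 2, 3): (10, -60, 61).

(10, -60, 61)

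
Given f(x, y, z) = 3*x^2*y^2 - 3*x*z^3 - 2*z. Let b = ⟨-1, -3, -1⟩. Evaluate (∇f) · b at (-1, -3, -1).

∂f/∂x = 6*x*y^2 - 3*z^3
∂f/∂y = 6*x^2*y
∂f/∂z = -9*x*z^2 - 2
∇f at (-1, -3, -1) = (-51, -18, 7)
∇f · b = (-51)(-1) + (-18)(-3) + (7)(-1) = 98

98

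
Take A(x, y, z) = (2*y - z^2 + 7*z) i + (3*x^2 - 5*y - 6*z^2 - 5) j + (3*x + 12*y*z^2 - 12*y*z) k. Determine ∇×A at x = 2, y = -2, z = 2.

(∇×A)₁ = ∂A₃/∂y − ∂A₂/∂z = 12*z^2
(∇×A)₂ = ∂A₁/∂z − ∂A₃/∂x = -2*z + 4
(∇×A)₃ = ∂A₂/∂x − ∂A₁/∂y = 6*x - 2
∇×A = (12*z^2, -2*z + 4, 6*x - 2)
At (2, -2, 2): (48, 0, 10).

(48, 0, 10)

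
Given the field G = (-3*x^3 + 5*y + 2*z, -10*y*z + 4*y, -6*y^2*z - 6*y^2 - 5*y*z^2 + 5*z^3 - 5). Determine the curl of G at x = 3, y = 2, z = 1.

(-33, 2, -5)

(∇×G)₁ = ∂G₃/∂y − ∂G₂/∂z = -12*y*z - 2*y - 5*z^2
(∇×G)₂ = ∂G₁/∂z − ∂G₃/∂x = 2
(∇×G)₃ = ∂G₂/∂x − ∂G₁/∂y = -5
∇×G = (-12*y*z - 2*y - 5*z^2, 2, -5)
At (3, 2, 1): (-33, 2, -5).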